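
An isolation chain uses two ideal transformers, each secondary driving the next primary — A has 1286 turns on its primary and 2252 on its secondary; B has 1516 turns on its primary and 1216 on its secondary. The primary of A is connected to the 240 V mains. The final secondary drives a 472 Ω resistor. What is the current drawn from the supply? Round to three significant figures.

I_supply ≈ 1.00 A

After A: V = 240.00 × 2252/1286 = 420.28 V.
After B: V = 420.28 × 1216/1516 = 337.11 V.
I_load = 337.11/472 = 0.71422 A, so P_out = 337.11 × 0.71422 = 240.77 W.
All ideal ⇒ P_in = P_out, so I_supply = 240.77/240 = 1.00 A.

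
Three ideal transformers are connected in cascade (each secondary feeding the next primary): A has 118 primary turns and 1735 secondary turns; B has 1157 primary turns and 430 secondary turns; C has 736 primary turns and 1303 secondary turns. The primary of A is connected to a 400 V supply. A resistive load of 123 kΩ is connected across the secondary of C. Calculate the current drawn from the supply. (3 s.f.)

After A: V = 400.00 × 1735/118 = 5881.4 V.
After B: V = 5881.4 × 430/1157 = 2185.8 V.
After C: V = 2185.8 × 1303/736 = 3869.7 V.
I_load = 3869.7/123000 = 0.031461 A, so P_out = 3869.7 × 0.031461 = 121.75 W.
All ideal ⇒ P_in = P_out, so I_supply = 121.75/400 = 0.304 A.

I_supply ≈ 0.304 A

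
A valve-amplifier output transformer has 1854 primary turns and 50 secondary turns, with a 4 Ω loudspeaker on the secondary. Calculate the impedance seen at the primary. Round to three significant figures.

Z_p = (N_p/N_s)² × Z_s = (1854/50)² × 4 = 5500 Ω.

Z_p ≈ 5500 Ω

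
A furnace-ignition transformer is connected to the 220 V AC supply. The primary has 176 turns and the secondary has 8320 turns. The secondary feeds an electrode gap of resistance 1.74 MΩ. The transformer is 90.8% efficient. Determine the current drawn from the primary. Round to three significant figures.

V_s = 220 × 8320/176 = 10400 V.
I_s = V_s/R = 10400/(1.74×10^6) = 0.0059770 A.
P_out = V_s I_s = 10400 × 0.0059770 = 62.161 W.
P_in = P_out/η = 62.161/0.908 = 68.459 W.
I_p = P_in/V_p = 68.459/220 = 0.311 A.

I_p ≈ 0.311 A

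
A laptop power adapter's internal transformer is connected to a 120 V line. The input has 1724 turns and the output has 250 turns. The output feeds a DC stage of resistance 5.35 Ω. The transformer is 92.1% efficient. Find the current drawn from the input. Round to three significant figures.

V_out = 120 × 250/1724 = 17.401 V.
I_out = V_out/R = 17.401/5.35 = 3.2526 A.
P_out = V_out I_out = 17.401 × 3.2526 = 56.600 W.
P_in = P_out/η = 56.600/0.921 = 61.455 W.
I_in = P_in/V_in = 61.455/120 = 0.512 A.

I_in ≈ 0.512 A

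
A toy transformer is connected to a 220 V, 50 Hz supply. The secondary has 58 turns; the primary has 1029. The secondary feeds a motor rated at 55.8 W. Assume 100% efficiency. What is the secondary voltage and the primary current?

V_s ≈ 12.4 V, I_p ≈ 0.254 A

V_s = V_p × N_s/N_p = 220 × 58/1029 = 12.400 V.
I_s = P/V_s = 55.8/12.400 = 4.4999 A.
I_p = I_s × N_s/N_p = 4.4999 × 58/1029 = 0.254 A.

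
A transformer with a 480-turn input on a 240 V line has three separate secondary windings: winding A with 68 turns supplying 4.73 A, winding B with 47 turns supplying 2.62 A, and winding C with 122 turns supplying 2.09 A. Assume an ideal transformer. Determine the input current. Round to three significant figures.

I_in ≈ 1.46 A

V_A = 240 × 68/480 = 34.000 V; V_B = 240 × 47/480 = 23.500 V; V_C = 240 × 122/480 = 61.000 V.
P_out = V_A I_A + V_B I_B + V_C I_C = 34.000×4.73 + 23.500×2.62 + 61.000×2.09 = 160.82 + 61.570 + 127.49 = 349.88 W.
Ideal ⇒ P_in = P_out, so I_in = P_out/V_in = 349.88/240 = 1.46 A.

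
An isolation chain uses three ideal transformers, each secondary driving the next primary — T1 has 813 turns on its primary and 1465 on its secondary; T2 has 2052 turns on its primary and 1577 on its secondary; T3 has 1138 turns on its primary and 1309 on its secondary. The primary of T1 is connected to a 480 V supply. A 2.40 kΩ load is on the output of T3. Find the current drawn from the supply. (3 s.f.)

After T1: V = 480.00 × 1465/813 = 864.94 V.
After T2: V = 864.94 × 1577/2052 = 664.73 V.
After T3: V = 664.73 × 1309/1138 = 764.61 V.
I_load = 764.61/2400 = 0.31859 A, so P_out = 764.61 × 0.31859 = 243.60 W.
All ideal ⇒ P_in = P_out, so I_supply = 243.60/480 = 0.507 A.

I_supply ≈ 0.507 A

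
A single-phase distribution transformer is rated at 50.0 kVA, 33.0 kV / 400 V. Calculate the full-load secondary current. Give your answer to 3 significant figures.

I_s ≈ 125 A

I_s = S/V_s = 50000/400 = 125 A.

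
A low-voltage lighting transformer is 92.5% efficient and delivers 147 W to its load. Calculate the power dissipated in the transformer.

P_loss ≈ 11.9 W

P_in = P_out/η = 147/0.925 = 158.919 W.
P_loss = P_in − P_out = 158.919 − 147 = 11.9 W.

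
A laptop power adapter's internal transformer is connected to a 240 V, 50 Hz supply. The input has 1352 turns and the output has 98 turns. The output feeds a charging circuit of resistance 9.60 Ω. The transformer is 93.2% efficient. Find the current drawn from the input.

I_in ≈ 0.141 A

V_out = 240 × 98/1352 = 17.396 V.
I_out = V_out/R = 17.396/9.60 = 1.8121 A.
P_out = V_out I_out = 17.396 × 1.8121 = 31.525 W.
P_in = P_out/η = 31.525/0.932 = 33.825 W.
I_in = P_in/V_in = 33.825/240 = 0.141 A.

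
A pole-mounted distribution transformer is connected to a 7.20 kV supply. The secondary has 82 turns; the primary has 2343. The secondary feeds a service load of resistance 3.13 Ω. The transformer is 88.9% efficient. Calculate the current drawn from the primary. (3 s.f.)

V_s = 7200 × 82/2343 = 251.98 V.
I_s = V_s/R = 251.98/3.13 = 80.506 A.
P_out = V_s I_s = 251.98 × 80.506 = 20286 W.
P_in = P_out/η = 20286/0.889 = 22819 W.
I_p = P_in/V_p = 22819/7200 = 3.17 A.

I_p ≈ 3.17 A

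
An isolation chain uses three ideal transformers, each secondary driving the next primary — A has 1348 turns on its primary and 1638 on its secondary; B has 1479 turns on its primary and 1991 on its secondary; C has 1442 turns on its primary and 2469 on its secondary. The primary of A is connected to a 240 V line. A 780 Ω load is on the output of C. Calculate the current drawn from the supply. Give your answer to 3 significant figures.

I_supply ≈ 2.41 A

After A: V = 240.00 × 1638/1348 = 291.63 V.
After B: V = 291.63 × 1991/1479 = 392.59 V.
After C: V = 392.59 × 2469/1442 = 672.19 V.
I_load = 672.19/780 = 0.86179 A, so P_out = 672.19 × 0.86179 = 579.29 W.
All ideal ⇒ P_in = P_out, so I_supply = 579.29/240 = 2.41 A.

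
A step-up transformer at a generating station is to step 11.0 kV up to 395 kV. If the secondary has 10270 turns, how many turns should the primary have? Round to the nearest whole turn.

N_p = 286 turns

N_p/N_s = V_p/V_s, so N_p = 10270 × 11000/395000 = 286.0 ≈ 286 turns.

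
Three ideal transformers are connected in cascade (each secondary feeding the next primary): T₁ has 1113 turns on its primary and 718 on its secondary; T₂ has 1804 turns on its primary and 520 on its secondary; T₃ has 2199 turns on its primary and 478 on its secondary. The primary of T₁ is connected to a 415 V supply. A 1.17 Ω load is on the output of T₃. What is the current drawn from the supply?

After T₁: V = 415.00 × 718/1113 = 267.72 V.
After T₂: V = 267.72 × 520/1804 = 77.169 V.
After T₃: V = 77.169 × 478/2199 = 16.774 V.
I_load = 16.774/1.17 = 14.337 A, so P_out = 16.774 × 14.337 = 240.50 W.
All ideal ⇒ P_in = P_out, so I_supply = 240.50/415 = 0.580 A.

I_supply ≈ 0.580 A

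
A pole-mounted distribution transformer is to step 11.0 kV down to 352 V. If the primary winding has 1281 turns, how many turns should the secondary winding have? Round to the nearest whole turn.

N_s/N_p = V_s/V_p, so N_s = 1281 × 352/11000 = 41.0 ≈ 41 turns.

N_s = 41 turns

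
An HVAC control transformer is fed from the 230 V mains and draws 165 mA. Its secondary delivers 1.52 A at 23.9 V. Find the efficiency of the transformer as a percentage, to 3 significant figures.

P_in = 230 × 0.165 = 37.9500 W.
P_out = 23.9 × 1.52 = 36.3280 W.
η = P_out/P_in = 36.3280/37.9500 = 0.957.

η ≈ 95.7%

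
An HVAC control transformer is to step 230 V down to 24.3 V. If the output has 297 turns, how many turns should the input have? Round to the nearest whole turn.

N_in = 2811 turns

N_in/N_out = V_in/V_out, so N_in = 297 × 230/24.3 = 2811.1 ≈ 2811 turns.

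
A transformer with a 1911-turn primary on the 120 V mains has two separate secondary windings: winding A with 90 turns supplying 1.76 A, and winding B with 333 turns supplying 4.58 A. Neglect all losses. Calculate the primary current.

V_A = 120 × 90/1911 = 5.6515 V; V_B = 120 × 333/1911 = 20.911 V.
P_out = V_A I_A + V_B I_B = 5.6515×1.76 + 20.911×4.58 = 9.9466 + 95.770 = 105.72 W.
Ideal ⇒ P_in = P_out, so I_p = P_out/V_p = 105.72/120 = 0.881 A.

I_p ≈ 0.881 A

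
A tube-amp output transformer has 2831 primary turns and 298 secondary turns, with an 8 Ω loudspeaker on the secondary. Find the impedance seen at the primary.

Z_p = (N_p/N_s)² × Z_s = (2831/298)² × 8 = 722 Ω.

Z_p ≈ 722 Ω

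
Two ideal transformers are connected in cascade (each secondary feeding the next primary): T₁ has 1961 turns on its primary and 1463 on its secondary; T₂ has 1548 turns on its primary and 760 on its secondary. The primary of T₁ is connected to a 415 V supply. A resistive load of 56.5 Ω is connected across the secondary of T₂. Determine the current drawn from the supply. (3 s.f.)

I_supply ≈ 0.985 A

After T₁: V = 415.00 × 1463/1961 = 309.61 V.
After T₂: V = 309.61 × 760/1548 = 152.00 V.
I_load = 152.00/56.5 = 2.6904 A, so P_out = 152.00 × 2.6904 = 408.95 W.
All ideal ⇒ P_in = P_out, so I_supply = 408.95/415 = 0.985 A.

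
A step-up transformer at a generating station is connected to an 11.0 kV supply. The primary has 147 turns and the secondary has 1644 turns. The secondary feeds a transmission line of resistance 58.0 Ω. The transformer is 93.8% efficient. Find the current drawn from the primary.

V_s = 11000 × 1644/147 = 123020 V.
I_s = V_s/R = 123020/58.0 = 2121.0 A.
P_out = V_s I_s = 123020 × 2121.0 = 2.6093×10^8 W.
P_in = P_out/η = 2.6093×10^8/0.938 = 2.7818×10^8 W.
I_p = P_in/V_p = 2.7818×10^8/11000 = 25300 A.

I_p ≈ 25300 A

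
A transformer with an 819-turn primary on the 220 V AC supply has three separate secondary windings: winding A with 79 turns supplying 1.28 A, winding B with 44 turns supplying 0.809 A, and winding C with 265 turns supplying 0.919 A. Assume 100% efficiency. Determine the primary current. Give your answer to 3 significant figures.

I_p ≈ 0.464 A

V_A = 220 × 79/819 = 21.221 V; V_B = 220 × 44/819 = 11.819 V; V_C = 220 × 265/819 = 71.184 V.
P_out = V_A I_A + V_B I_B + V_C I_C = 21.221×1.28 + 11.819×0.809 + 71.184×0.919 = 27.163 + 9.5618 + 65.418 = 102.14 W.
Ideal ⇒ P_in = P_out, so I_p = P_out/V_p = 102.14/220 = 0.464 A.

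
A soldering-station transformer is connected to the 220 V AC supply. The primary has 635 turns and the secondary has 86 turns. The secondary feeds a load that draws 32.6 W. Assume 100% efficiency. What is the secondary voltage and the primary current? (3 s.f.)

V_s = V_p × N_s/N_p = 220 × 86/635 = 29.795 V.
I_s = P/V_s = 32.6/29.795 = 1.0941 A.
I_p = I_s × N_s/N_p = 1.0941 × 86/635 = 0.148 A.

V_s ≈ 29.8 V, I_p ≈ 0.148 A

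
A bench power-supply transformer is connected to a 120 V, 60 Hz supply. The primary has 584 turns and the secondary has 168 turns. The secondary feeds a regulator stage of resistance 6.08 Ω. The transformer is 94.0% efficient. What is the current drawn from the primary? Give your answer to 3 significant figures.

V_s = 120 × 168/584 = 34.521 V.
I_s = V_s/R = 34.521/6.08 = 5.6777 A.
P_out = V_s I_s = 34.521 × 5.6777 = 196.00 W.
P_in = P_out/η = 196.00/0.940 = 208.51 W.
I_p = P_in/V_p = 208.51/120 = 1.74 A.

I_p ≈ 1.74 A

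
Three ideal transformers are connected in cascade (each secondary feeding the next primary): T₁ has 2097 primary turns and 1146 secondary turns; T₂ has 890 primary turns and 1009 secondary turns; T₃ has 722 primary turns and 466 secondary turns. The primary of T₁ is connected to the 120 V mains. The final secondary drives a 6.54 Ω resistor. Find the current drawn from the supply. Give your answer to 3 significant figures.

Secondary of T₁: V = 120.00 × 1146/2097 = 65.579 V.
Secondary of T₂: V = 65.579 × 1009/890 = 74.348 V.
Secondary of T₃: V = 74.348 × 466/722 = 47.986 V.
I_load = 47.986/6.54 = 7.3374 A, so P_out = 47.986 × 7.3374 = 352.09 W.
All ideal ⇒ P_in = P_out, so I_supply = 352.09/120 = 2.93 A.

I_supply ≈ 2.93 A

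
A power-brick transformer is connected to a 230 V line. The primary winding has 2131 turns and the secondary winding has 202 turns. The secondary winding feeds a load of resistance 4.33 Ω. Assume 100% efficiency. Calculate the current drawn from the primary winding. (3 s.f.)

V_s = V_p × N_s/N_p = 230 × 202/2131 = 21.802 V.
I_s = V_s/R = 21.802/4.33 = 5.0351 A.
For an ideal transformer I_p N_p = I_s N_s, so I_p = 5.0351 × 202/2131 = 0.477 A.

I_p ≈ 0.477 A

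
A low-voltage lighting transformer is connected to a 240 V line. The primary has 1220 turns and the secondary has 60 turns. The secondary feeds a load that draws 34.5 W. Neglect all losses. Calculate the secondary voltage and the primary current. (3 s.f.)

V_s ≈ 11.8 V, I_p ≈ 0.144 A

V_s = V_p × N_s/N_p = 240 × 60/1220 = 11.803 V.
I_s = P/V_s = 34.5/11.803 = 2.9229 A.
I_p = I_s × N_s/N_p = 2.9229 × 60/1220 = 0.144 A.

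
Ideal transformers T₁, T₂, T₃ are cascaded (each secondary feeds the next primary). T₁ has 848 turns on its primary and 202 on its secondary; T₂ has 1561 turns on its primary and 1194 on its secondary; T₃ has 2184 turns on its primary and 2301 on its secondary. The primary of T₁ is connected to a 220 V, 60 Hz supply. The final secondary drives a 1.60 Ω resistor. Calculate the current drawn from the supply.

After T₁: V = 220.00 × 202/848 = 52.406 V.
After T₂: V = 52.406 × 1194/1561 = 40.085 V.
After T₃: V = 40.085 × 2301/2184 = 42.232 V.
I_load = 42.232/1.60 = 26.395 A, so P_out = 42.232 × 26.395 = 1114.7 W.
All ideal ⇒ P_in = P_out, so I_supply = 1114.7/220 = 5.07 A.

I_supply ≈ 5.07 A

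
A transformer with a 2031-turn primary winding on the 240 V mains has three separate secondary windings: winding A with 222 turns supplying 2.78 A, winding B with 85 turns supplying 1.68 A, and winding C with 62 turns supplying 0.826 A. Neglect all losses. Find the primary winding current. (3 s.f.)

V_A = 240 × 222/2031 = 26.233 V; V_B = 240 × 85/2031 = 10.044 V; V_C = 240 × 62/2031 = 7.3264 V.
P_out = V_A I_A + V_B I_B + V_C I_C = 26.233×2.78 + 10.044×1.68 + 7.3264×0.826 = 72.929 + 16.874 + 6.0516 = 95.855 W.
Ideal ⇒ P_in = P_out, so I_p = P_out/V_p = 95.855/240 = 0.399 A.

I_p ≈ 0.399 A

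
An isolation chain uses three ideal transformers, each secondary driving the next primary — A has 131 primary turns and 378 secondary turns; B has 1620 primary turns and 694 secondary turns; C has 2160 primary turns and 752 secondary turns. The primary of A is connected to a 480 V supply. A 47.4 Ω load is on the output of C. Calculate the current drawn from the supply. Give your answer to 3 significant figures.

I_supply ≈ 1.88 A

After A: V = 480.00 × 378/131 = 1385.0 V.
After B: V = 1385.0 × 694/1620 = 593.34 V.
After C: V = 593.34 × 752/2160 = 206.57 V.
I_load = 206.57/47.4 = 4.3580 A, so P_out = 206.57 × 4.3580 = 900.25 W.
All ideal ⇒ P_in = P_out, so I_supply = 900.25/480 = 1.88 A.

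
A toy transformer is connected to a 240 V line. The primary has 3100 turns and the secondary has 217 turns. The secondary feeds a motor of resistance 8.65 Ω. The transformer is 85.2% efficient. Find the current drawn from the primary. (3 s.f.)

V_s = 240 × 217/3100 = 16.800 V.
I_s = V_s/R = 16.800/8.65 = 1.9422 A.
P_out = V_s I_s = 16.800 × 1.9422 = 32.629 W.
P_in = P_out/η = 32.629/0.852 = 38.297 W.
I_p = P_in/V_p = 38.297/240 = 0.160 A.

I_p ≈ 0.160 A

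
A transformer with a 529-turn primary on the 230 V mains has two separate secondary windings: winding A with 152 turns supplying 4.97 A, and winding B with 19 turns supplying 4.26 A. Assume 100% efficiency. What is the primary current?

I_p ≈ 1.58 A

V_A = 230 × 152/529 = 66.087 V; V_B = 230 × 19/529 = 8.2609 V.
P_out = V_A I_A + V_B I_B = 66.087×4.97 + 8.2609×4.26 = 328.45 + 35.191 = 363.64 W.
Ideal ⇒ P_in = P_out, so I_p = P_out/V_p = 363.64/230 = 1.58 A.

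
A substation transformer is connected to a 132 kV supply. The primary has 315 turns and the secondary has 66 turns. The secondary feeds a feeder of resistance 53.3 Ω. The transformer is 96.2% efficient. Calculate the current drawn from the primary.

V_s = 132000 × 66/315 = 27657 V.
I_s = V_s/R = 27657/53.3 = 518.90 A.
P_out = V_s I_s = 27657 × 518.90 = 1.4351×10^7 W.
P_in = P_out/η = 1.4351×10^7/0.962 = 1.4918×10^7 W.
I_p = P_in/V_p = 1.4918×10^7/132000 = 113 A.

I_p ≈ 113 A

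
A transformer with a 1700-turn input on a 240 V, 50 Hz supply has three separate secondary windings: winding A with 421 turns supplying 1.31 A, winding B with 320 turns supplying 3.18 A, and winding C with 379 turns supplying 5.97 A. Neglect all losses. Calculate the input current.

I_in ≈ 2.25 A

V_A = 240 × 421/1700 = 59.435 V; V_B = 240 × 320/1700 = 45.176 V; V_C = 240 × 379/1700 = 53.506 V.
P_out = V_A I_A + V_B I_B + V_C I_C = 59.435×1.31 + 45.176×3.18 + 53.506×5.97 = 77.860 + 143.66 + 319.43 = 540.95 W.
Ideal ⇒ P_in = P_out, so I_in = P_out/V_in = 540.95/240 = 2.25 A.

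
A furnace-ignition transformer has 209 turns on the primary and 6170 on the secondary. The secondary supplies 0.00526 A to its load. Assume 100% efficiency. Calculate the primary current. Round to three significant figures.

I_p ≈ 0.155 A

For an ideal transformer I_p/I_s = N_s/N_p, so I_p = 0.00526 × 6170/209 = 0.155 A.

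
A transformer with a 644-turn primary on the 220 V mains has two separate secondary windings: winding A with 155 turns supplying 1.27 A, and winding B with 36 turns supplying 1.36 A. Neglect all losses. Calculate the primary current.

I_p ≈ 0.382 A

V_A = 220 × 155/644 = 52.950 V; V_B = 220 × 36/644 = 12.298 V.
P_out = V_A I_A + V_B I_B = 52.950×1.27 + 12.298×1.36 = 67.247 + 16.725 = 83.972 W.
Ideal ⇒ P_in = P_out, so I_p = P_out/V_p = 83.972/220 = 0.382 A.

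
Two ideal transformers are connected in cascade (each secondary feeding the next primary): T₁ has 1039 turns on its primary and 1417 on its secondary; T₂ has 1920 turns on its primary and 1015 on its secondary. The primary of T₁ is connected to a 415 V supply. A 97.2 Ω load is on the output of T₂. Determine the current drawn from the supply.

I_supply ≈ 2.22 A

After T₁: V = 415.00 × 1417/1039 = 565.98 V.
After T₂: V = 565.98 × 1015/1920 = 299.20 V.
I_load = 299.20/97.2 = 3.0782 A, so P_out = 299.20 × 3.0782 = 921.02 W.
All ideal ⇒ P_in = P_out, so I_supply = 921.02/415 = 2.22 A.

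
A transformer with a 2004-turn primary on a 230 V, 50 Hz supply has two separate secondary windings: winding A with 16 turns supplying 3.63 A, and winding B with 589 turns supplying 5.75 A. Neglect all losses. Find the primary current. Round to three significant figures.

V_A = 230 × 16/2004 = 1.8363 V; V_B = 230 × 589/2004 = 67.600 V.
P_out = V_A I_A + V_B I_B = 1.8363×3.63 + 67.600×5.75 = 6.6659 + 388.70 = 395.36 W.
Ideal ⇒ P_in = P_out, so I_p = P_out/V_p = 395.36/230 = 1.72 A.

I_p ≈ 1.72 A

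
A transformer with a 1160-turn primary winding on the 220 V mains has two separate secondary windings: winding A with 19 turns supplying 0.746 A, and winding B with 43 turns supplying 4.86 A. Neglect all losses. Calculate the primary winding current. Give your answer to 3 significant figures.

V_A = 220 × 19/1160 = 3.6034 V; V_B = 220 × 43/1160 = 8.1552 V.
P_out = V_A I_A + V_B I_B = 3.6034×0.746 + 8.1552×4.86 = 2.6882 + 39.634 = 42.322 W.
Ideal ⇒ P_in = P_out, so I_p = P_out/V_p = 42.322/220 = 0.192 A.

I_p ≈ 0.192 A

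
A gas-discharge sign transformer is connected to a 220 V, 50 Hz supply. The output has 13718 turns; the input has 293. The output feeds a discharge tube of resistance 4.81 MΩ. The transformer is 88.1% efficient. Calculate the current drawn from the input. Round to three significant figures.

I_in ≈ 0.114 A

V_out = 220 × 13718/293 = 10300 V.
I_out = V_out/R = 10300/(4.81×10^6) = 0.0021414 A.
P_out = V_out I_out = 10300 × 0.0021414 = 22.057 W.
P_in = P_out/η = 22.057/0.881 = 25.036 W.
I_in = P_in/V_in = 25.036/220 = 0.114 A.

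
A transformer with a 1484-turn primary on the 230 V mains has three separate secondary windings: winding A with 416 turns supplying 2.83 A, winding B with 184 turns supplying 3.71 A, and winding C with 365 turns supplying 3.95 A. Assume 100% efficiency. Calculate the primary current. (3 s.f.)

V_A = 230 × 416/1484 = 64.474 V; V_B = 230 × 184/1484 = 28.518 V; V_C = 230 × 365/1484 = 56.570 V.
P_out = V_A I_A + V_B I_B + V_C I_C = 64.474×2.83 + 28.518×3.71 + 56.570×3.95 = 182.46 + 105.80 + 223.45 = 511.71 W.
Ideal ⇒ P_in = P_out, so I_p = P_out/V_p = 511.71/230 = 2.22 A.

I_p ≈ 2.22 A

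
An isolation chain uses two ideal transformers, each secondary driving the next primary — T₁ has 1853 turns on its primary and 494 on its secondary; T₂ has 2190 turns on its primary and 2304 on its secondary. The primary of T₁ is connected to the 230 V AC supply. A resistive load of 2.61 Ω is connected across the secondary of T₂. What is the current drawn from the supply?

I_supply ≈ 6.93 A

Secondary of T₁: V = 230.00 × 494/1853 = 61.317 V.
Secondary of T₂: V = 61.317 × 2304/2190 = 64.509 V.
I_load = 64.509/2.61 = 24.716 A, so P_out = 64.509 × 24.716 = 1594.4 W.
All ideal ⇒ P_in = P_out, so I_supply = 1594.4/230 = 6.93 A.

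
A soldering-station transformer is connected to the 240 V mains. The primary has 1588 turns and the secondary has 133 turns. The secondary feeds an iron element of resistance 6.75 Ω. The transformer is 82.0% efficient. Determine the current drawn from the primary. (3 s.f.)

V_s = 240 × 133/1588 = 20.101 V.
I_s = V_s/R = 20.101/6.75 = 2.9779 A.
P_out = V_s I_s = 20.101 × 2.9779 = 59.858 W.
P_in = P_out/η = 59.858/0.820 = 72.997 W.
I_p = P_in/V_p = 72.997/240 = 0.304 A.

I_p ≈ 0.304 A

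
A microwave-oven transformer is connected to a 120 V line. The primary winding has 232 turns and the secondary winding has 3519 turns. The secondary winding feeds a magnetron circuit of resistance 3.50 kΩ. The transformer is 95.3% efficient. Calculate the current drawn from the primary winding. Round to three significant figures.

V_s = 120 × 3519/232 = 1820.2 V.
I_s = V_s/R = 1820.2/3500 = 0.52005 A.
P_out = V_s I_s = 1820.2 × 0.52005 = 946.58 W.
P_in = P_out/η = 946.58/0.953 = 993.26 W.
I_p = P_in/V_p = 993.26/120 = 8.28 A.

I_p ≈ 8.28 A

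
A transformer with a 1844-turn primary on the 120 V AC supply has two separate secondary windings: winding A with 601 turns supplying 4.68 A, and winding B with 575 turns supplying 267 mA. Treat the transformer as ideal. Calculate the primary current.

I_p ≈ 1.61 A

V_A = 120 × 601/1844 = 39.111 V; V_B = 120 × 575/1844 = 37.419 V.
P_out = V_A I_A + V_B I_B = 39.111×4.68 + 37.419×0.267 = 183.04 + 9.9908 = 193.03 W.
Ideal ⇒ P_in = P_out, so I_p = P_out/V_p = 193.03/120 = 1.61 A.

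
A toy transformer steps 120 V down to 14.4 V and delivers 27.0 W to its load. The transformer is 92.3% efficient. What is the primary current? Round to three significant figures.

P_in = P_out/η = 27.0/0.923 = 29.252 W.
I_p = P_in/V_p = 29.252/120 = 0.244 A.

I_p ≈ 0.244 A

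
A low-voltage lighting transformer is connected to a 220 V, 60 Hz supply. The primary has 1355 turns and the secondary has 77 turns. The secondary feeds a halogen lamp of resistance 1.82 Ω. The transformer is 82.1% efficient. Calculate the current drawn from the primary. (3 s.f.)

V_s = 220 × 77/1355 = 12.502 V.
I_s = V_s/R = 12.502/1.82 = 6.8691 A.
P_out = V_s I_s = 12.502 × 6.8691 = 85.877 W.
P_in = P_out/η = 85.877/0.821 = 104.60 W.
I_p = P_in/V_p = 104.60/220 = 0.475 A.

I_p ≈ 0.475 A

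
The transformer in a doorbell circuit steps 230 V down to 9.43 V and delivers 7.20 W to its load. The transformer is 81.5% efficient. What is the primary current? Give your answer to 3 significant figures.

P_in = P_out/η = 7.20/0.815 = 8.8344 W.
I_p = P_in/V_p = 8.8344/230 = 0.0384 A.

I_p ≈ 0.0384 A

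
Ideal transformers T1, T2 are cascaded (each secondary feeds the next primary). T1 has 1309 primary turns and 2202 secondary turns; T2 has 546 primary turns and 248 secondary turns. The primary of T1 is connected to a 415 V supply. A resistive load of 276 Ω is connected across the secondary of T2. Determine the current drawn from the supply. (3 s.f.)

I_supply ≈ 0.878 A

Secondary of T1: V = 415.00 × 2202/1309 = 698.11 V.
Secondary of T2: V = 698.11 × 248/546 = 317.09 V.
I_load = 317.09/276 = 1.1489 A, so P_out = 317.09 × 1.1489 = 364.30 W.
All ideal ⇒ P_in = P_out, so I_supply = 364.30/415 = 0.878 A.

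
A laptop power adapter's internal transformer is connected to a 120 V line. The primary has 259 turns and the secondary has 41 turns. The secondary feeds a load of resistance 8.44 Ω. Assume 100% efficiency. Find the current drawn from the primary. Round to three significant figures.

I_p ≈ 0.356 A

V_s = V_p × N_s/N_p = 120 × 41/259 = 18.996 V.
I_s = V_s/R = 18.996/8.44 = 2.2507 A.
For an ideal transformer I_p N_p = I_s N_s, so I_p = 2.2507 × 41/259 = 0.356 A.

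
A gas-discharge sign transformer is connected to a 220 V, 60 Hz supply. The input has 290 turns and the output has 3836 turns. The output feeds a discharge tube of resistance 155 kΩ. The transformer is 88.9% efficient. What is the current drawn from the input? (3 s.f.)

I_in ≈ 0.279 A

V_out = 220 × 3836/290 = 2910.1 V.
I_out = V_out/R = 2910.1/155000 = 0.018775 A.
P_out = V_out I_out = 2910.1 × 0.018775 = 54.635 W.
P_in = P_out/η = 54.635/0.889 = 61.457 W.
I_in = P_in/V_in = 61.457/220 = 0.279 A.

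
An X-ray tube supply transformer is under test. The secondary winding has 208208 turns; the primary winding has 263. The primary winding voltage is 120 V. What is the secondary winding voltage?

V_s/V_p = N_s/N_p, so V_s = 120 × 208208/263 = 95000 V.

V_s ≈ 95000 V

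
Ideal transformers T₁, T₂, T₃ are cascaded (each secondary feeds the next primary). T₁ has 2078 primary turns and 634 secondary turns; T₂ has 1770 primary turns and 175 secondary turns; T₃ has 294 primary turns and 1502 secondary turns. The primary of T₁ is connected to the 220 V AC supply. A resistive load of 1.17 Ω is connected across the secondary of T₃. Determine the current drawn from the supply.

I_supply ≈ 4.47 A

After T₁: V = 220.00 × 634/2078 = 67.122 V.
After T₂: V = 67.122 × 175/1770 = 6.6364 V.
After T₃: V = 6.6364 × 1502/294 = 33.904 V.
I_load = 33.904/1.17 = 28.978 A, so P_out = 33.904 × 28.978 = 982.48 W.
All ideal ⇒ P_in = P_out, so I_supply = 982.48/220 = 4.47 A.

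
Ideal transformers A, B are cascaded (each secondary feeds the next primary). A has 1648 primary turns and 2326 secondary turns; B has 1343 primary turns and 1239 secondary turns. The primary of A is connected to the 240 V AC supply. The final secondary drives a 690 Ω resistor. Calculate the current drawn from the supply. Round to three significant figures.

After A: V = 240.00 × 2326/1648 = 338.74 V.
After B: V = 338.74 × 1239/1343 = 312.51 V.
I_load = 312.51/690 = 0.45291 A, so P_out = 312.51 × 0.45291 = 141.54 W.
All ideal ⇒ P_in = P_out, so I_supply = 141.54/240 = 0.590 A.

I_supply ≈ 0.590 A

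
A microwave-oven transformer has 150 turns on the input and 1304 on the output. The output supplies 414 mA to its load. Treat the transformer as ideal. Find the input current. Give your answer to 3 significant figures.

I_in ≈ 3.60 A

For an ideal transformer I_in/I_out = N_out/N_in, so I_in = 0.414 × 1304/150 = 3.60 A.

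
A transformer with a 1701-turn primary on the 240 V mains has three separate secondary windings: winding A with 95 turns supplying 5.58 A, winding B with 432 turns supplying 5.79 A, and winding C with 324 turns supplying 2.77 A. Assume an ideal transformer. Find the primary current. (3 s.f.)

I_p ≈ 2.31 A

V_A = 240 × 95/1701 = 13.404 V; V_B = 240 × 432/1701 = 60.952 V; V_C = 240 × 324/1701 = 45.714 V.
P_out = V_A I_A + V_B I_B + V_C I_C = 13.404×5.58 + 60.952×5.79 + 45.714×2.77 = 74.794 + 352.91 + 126.63 = 554.34 W.
Ideal ⇒ P_in = P_out, so I_p = P_out/V_p = 554.34/240 = 2.31 A.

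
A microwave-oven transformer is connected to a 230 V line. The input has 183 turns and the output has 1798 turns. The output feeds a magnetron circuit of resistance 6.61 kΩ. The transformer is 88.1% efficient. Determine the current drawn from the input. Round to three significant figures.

V_out = 230 × 1798/183 = 2259.8 V.
I_out = V_out/R = 2259.8/6610 = 0.34187 A.
P_out = V_out I_out = 2259.8 × 0.34187 = 772.56 W.
P_in = P_out/η = 772.56/0.881 = 876.91 W.
I_in = P_in/V_in = 876.91/230 = 3.81 A.

I_in ≈ 3.81 A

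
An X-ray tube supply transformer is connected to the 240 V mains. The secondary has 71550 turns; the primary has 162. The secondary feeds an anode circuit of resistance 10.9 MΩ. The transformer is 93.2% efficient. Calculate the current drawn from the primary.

V_s = 240 × 71550/162 = 106000 V.
I_s = V_s/R = 106000/(1.09×10^7) = 0.0097248 A.
P_out = V_s I_s = 106000 × 0.0097248 = 1030.8 W.
P_in = P_out/η = 1030.8/0.932 = 1106.0 W.
I_p = P_in/V_p = 1106.0/240 = 4.61 A.

I_p ≈ 4.61 A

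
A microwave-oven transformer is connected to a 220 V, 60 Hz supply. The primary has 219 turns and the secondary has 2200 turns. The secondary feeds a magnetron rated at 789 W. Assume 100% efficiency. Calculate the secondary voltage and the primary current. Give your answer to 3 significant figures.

V_s ≈ 2210 V, I_p ≈ 3.59 A

V_s = V_p × N_s/N_p = 220 × 2200/219 = 2210.0 V.
I_s = P/V_s = 789/2210.0 = 0.35701 A.
I_p = I_s × N_s/N_p = 0.35701 × 2200/219 = 3.59 A.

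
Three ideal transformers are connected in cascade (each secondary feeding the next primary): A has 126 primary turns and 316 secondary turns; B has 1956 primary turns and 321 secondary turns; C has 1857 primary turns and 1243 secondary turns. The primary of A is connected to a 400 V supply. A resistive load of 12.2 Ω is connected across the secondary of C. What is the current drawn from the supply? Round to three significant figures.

I_supply ≈ 2.49 A

After A: V = 400.00 × 316/126 = 1003.2 V.
After B: V = 1003.2 × 321/1956 = 164.63 V.
After C: V = 164.63 × 1243/1857 = 110.20 V.
I_load = 110.20/12.2 = 9.0326 A, so P_out = 110.20 × 9.0326 = 995.37 W.
All ideal ⇒ P_in = P_out, so I_supply = 995.37/400 = 2.49 A.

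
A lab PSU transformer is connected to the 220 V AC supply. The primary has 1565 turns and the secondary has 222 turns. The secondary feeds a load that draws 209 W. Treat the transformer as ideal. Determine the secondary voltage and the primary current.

V_s ≈ 31.2 V, I_p ≈ 0.950 A

V_s = V_p × N_s/N_p = 220 × 222/1565 = 31.208 V.
I_s = P/V_s = 209/31.208 = 6.6971 A.
I_p = I_s × N_s/N_p = 6.6971 × 222/1565 = 0.950 A.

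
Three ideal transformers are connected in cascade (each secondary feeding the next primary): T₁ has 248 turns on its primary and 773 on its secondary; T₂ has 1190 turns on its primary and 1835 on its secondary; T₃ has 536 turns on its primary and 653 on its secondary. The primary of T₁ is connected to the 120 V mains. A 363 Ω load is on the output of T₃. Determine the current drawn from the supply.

I_supply ≈ 11.3 A

After T₁: V = 120.00 × 773/248 = 374.03 V.
After T₂: V = 374.03 × 1835/1190 = 576.76 V.
After T₃: V = 576.76 × 653/536 = 702.66 V.
I_load = 702.66/363 = 1.9357 A, so P_out = 702.66 × 1.9357 = 1360.1 W.
All ideal ⇒ P_in = P_out, so I_supply = 1360.1/120 = 11.3 A.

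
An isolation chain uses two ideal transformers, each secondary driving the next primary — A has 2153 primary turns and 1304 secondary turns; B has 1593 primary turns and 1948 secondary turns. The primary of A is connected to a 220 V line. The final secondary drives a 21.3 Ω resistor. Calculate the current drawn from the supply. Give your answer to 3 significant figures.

I_supply ≈ 5.67 A

Secondary of A: V = 220.00 × 1304/2153 = 133.25 V.
Secondary of B: V = 133.25 × 1948/1593 = 162.94 V.
I_load = 162.94/21.3 = 7.6498 A, so P_out = 162.94 × 7.6498 = 1246.5 W.
All ideal ⇒ P_in = P_out, so I_supply = 1246.5/220 = 5.67 A.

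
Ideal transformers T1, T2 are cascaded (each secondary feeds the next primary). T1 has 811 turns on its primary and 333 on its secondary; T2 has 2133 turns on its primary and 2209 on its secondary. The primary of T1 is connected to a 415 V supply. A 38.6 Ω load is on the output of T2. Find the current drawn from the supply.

I_supply ≈ 1.94 A

Secondary of T1: V = 415.00 × 333/811 = 170.40 V.
Secondary of T2: V = 170.40 × 2209/2133 = 176.47 V.
I_load = 176.47/38.6 = 4.5718 A, so P_out = 176.47 × 4.5718 = 806.80 W.
All ideal ⇒ P_in = P_out, so I_supply = 806.80/415 = 1.94 A.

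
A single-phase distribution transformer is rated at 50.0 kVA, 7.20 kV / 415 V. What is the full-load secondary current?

I_s ≈ 120 A

I_s = S/V_s = 50000/415 = 120 A.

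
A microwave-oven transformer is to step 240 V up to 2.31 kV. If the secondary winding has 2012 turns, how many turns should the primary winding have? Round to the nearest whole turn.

N_p = 209 turns

N_p/N_s = V_p/V_s, so N_p = 2012 × 240/2310 = 209.0 ≈ 209 turns.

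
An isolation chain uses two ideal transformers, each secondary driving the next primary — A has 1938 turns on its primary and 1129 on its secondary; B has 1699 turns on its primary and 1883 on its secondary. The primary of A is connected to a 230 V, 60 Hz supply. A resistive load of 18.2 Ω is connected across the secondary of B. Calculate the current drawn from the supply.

I_supply ≈ 5.27 A

Secondary of A: V = 230.00 × 1129/1938 = 133.99 V.
Secondary of B: V = 133.99 × 1883/1699 = 148.50 V.
I_load = 148.50/18.2 = 8.1593 A, so P_out = 148.50 × 8.1593 = 1211.7 W.
All ideal ⇒ P_in = P_out, so I_supply = 1211.7/230 = 5.27 A.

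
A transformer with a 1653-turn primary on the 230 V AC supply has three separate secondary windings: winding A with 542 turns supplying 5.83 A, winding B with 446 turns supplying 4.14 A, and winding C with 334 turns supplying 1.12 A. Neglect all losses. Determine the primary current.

I_p ≈ 3.25 A

V_A = 230 × 542/1653 = 75.414 V; V_B = 230 × 446/1653 = 62.057 V; V_C = 230 × 334/1653 = 46.473 V.
P_out = V_A I_A + V_B I_B + V_C I_C = 75.414×5.83 + 62.057×4.14 + 46.473×1.12 = 439.67 + 256.92 + 52.050 = 748.63 W.
Ideal ⇒ P_in = P_out, so I_p = P_out/V_p = 748.63/230 = 3.25 A.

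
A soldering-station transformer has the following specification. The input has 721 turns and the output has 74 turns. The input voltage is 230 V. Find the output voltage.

V_out/V_in = N_out/N_in, so V_out = 230 × 74/721 = 23.6 V.

V_out ≈ 23.6 V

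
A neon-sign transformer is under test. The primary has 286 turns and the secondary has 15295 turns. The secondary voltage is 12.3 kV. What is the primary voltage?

V_p ≈ 230 V

V_p/V_s = N_p/N_s, so V_p = 12300 × 286/15295 = 230 V.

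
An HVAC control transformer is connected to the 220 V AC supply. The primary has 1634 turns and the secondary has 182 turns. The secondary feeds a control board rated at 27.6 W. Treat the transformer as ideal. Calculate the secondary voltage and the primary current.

V_s = V_p × N_s/N_p = 220 × 182/1634 = 24.504 V.
I_s = P/V_s = 27.6/24.504 = 1.1263 A.
I_p = I_s × N_s/N_p = 1.1263 × 182/1634 = 0.125 A.

V_s ≈ 24.5 V, I_p ≈ 0.125 A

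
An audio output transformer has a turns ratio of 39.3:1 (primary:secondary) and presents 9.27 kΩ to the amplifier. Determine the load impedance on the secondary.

Z_s ≈ 6.00 Ω

Z_s = Z_p/(N_p/N_s)² = 9270/39.3² = 6.00 Ω.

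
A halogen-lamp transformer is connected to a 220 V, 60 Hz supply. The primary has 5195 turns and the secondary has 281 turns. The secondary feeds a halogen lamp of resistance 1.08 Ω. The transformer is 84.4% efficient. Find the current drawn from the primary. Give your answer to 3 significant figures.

V_s = 220 × 281/5195 = 11.900 V.
I_s = V_s/R = 11.900/1.08 = 11.018 A.
P_out = V_s I_s = 11.900 × 11.018 = 131.12 W.
P_in = P_out/η = 131.12/0.844 = 155.35 W.
I_p = P_in/V_p = 155.35/220 = 0.706 A.

I_p ≈ 0.706 A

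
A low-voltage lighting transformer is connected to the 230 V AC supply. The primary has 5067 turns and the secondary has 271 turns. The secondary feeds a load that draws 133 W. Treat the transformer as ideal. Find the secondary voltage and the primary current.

V_s ≈ 12.3 V, I_p ≈ 0.578 A

V_s = V_p × N_s/N_p = 230 × 271/5067 = 12.301 V.
I_s = P/V_s = 133/12.301 = 10.812 A.
I_p = I_s × N_s/N_p = 10.812 × 271/5067 = 0.578 A.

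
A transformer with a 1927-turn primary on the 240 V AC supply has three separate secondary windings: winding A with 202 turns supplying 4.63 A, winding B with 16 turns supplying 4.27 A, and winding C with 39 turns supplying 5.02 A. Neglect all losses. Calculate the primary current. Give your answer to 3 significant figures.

I_p ≈ 0.622 A

V_A = 240 × 202/1927 = 25.158 V; V_B = 240 × 16/1927 = 1.9927 V; V_C = 240 × 39/1927 = 4.8573 V.
P_out = V_A I_A + V_B I_B + V_C I_C = 25.158×4.63 + 1.9927×4.27 + 4.8573×5.02 = 116.48 + 8.5090 + 24.384 = 149.38 W.
Ideal ⇒ P_in = P_out, so I_p = P_out/V_p = 149.38/240 = 0.622 A.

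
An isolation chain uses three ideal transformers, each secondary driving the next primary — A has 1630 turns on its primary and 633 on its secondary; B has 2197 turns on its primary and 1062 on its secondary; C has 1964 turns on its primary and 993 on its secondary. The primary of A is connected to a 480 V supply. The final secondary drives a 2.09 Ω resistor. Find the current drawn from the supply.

Secondary of A: V = 480.00 × 633/1630 = 186.40 V.
Secondary of B: V = 186.40 × 1062/2197 = 90.106 V.
Secondary of C: V = 90.106 × 993/1964 = 45.557 V.
I_load = 45.557/2.09 = 21.798 A, so P_out = 45.557 × 21.798 = 993.05 W.
All ideal ⇒ P_in = P_out, so I_supply = 993.05/480 = 2.07 A.

I_supply ≈ 2.07 A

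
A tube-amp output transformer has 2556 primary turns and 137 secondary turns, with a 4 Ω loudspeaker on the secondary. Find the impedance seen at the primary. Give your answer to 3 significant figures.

Z_p = (N_p/N_s)² × Z_s = (2556/137)² × 4 = 1390 Ω.

Z_p ≈ 1390 Ω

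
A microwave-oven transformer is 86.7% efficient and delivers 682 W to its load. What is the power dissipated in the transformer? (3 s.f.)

P_loss ≈ 105 W

P_in = P_out/η = 682/0.867 = 786.621 W.
P_loss = P_in − P_out = 786.621 − 682 = 105 W.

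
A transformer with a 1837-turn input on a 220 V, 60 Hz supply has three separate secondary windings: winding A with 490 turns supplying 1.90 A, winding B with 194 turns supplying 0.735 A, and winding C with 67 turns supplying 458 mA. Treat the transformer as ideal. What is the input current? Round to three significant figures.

I_in ≈ 0.601 A

V_A = 220 × 490/1837 = 58.683 V; V_B = 220 × 194/1837 = 23.234 V; V_C = 220 × 67/1837 = 8.0240 V.
P_out = V_A I_A + V_B I_B + V_C I_C = 58.683×1.90 + 23.234×0.735 + 8.0240×0.458 = 111.50 + 17.077 + 3.6750 = 132.25 W.
Ideal ⇒ P_in = P_out, so I_in = P_out/V_in = 132.25/220 = 0.601 A.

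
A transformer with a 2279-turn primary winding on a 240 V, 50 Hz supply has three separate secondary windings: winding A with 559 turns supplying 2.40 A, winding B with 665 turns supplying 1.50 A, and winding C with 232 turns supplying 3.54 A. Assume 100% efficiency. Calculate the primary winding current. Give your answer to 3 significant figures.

I_p ≈ 1.39 A

V_A = 240 × 559/2279 = 58.868 V; V_B = 240 × 665/2279 = 70.031 V; V_C = 240 × 232/2279 = 24.432 V.
P_out = V_A I_A + V_B I_B + V_C I_C = 58.868×2.40 + 70.031×1.50 + 24.432×3.54 = 141.28 + 105.05 + 86.488 = 332.82 W.
Ideal ⇒ P_in = P_out, so I_p = P_out/V_p = 332.82/240 = 1.39 A.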